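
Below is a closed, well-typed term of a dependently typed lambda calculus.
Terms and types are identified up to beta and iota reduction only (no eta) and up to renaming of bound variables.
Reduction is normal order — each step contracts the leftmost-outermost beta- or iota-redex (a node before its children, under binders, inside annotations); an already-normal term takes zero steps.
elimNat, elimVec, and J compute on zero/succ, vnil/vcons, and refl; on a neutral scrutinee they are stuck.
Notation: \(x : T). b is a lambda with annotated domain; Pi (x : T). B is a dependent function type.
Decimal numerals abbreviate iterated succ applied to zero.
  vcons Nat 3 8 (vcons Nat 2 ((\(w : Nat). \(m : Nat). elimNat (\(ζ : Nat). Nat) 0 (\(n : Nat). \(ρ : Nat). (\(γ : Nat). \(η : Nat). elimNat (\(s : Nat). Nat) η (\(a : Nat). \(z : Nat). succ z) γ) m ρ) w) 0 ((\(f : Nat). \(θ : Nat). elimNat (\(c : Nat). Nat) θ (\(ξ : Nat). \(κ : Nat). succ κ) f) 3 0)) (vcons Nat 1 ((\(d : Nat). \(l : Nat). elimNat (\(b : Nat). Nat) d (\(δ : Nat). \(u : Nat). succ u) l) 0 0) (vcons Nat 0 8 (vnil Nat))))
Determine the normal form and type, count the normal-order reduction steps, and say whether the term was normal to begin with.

normal form:
  vcons Nat 3 8 (vcons Nat 2 0 (vcons Nat 1 0 (vcons Nat 0 8 (vnil Nat))))
the term's type:
  Vec Nat 4
reduction steps (normal order): 6
already normal: no
first contracted redex: a beta-redex


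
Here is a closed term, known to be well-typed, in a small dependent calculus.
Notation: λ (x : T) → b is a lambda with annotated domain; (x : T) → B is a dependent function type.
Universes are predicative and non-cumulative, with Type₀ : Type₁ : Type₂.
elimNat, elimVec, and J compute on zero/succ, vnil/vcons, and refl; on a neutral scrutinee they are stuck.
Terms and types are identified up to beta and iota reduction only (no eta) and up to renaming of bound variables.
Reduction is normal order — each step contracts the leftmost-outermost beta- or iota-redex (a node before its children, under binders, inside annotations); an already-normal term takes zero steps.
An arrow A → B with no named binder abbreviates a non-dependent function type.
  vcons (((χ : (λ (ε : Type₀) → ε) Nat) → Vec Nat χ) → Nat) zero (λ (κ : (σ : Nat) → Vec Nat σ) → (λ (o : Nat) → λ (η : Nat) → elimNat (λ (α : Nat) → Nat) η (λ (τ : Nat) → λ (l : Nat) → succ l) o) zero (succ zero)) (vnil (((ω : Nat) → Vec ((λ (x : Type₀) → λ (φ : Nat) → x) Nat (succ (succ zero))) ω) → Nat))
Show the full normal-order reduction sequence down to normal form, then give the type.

normal-order reduction sequence:
  vcons (((χ : (λ (ε : Type₀) → ε) Nat) → Vec Nat χ) → Nat) zero (λ (κ : (σ : Nat) → Vec Nat σ) → (λ (o : Nat) → λ (η : Nat) → elimNat (λ (α : Nat) → Nat) η (λ (τ : Nat) → λ (l : Nat) → succ l) o) zero (succ zero)) (vnil (((ω : Nat) → Vec ((λ (x : Type₀) → λ (φ : Nat) → x) Nat (succ (succ zero))) ω) → Nat))
  ~> vcons (((χ : Nat) → Vec Nat χ) → Nat) zero (λ (ε : (κ : Nat) → Vec Nat κ) → (λ (σ : Nat) → λ (o : Nat) → elimNat (λ (η : Nat) → Nat) o (λ (α : Nat) → λ (τ : Nat) → succ τ) σ) zero (succ zero)) (vnil (((l : Nat) → Vec ((λ (ω : Type₀) → λ (x : Nat) → ω) Nat (succ (succ zero))) l) → Nat))
  ~> vcons (((χ : Nat) → Vec Nat χ) → Nat) zero (λ (ε : (κ : Nat) → Vec Nat κ) → (λ (σ : Nat) → elimNat (λ (o : Nat) → Nat) σ (λ (η : Nat) → λ (α : Nat) → succ α) zero) (succ zero)) (vnil (((τ : Nat) → Vec ((λ (l : Type₀) → λ (ω : Nat) → l) Nat (succ (succ zero))) τ) → Nat))
  ~> vcons (((χ : Nat) → Vec Nat χ) → Nat) zero (λ (ε : (κ : Nat) → Vec Nat κ) → elimNat (λ (σ : Nat) → Nat) (succ zero) (λ (o : Nat) → λ (η : Nat) → succ η) zero) (vnil (((α : Nat) → Vec ((λ (τ : Type₀) → λ (l : Nat) → τ) Nat (succ (succ zero))) α) → Nat))
  ~> vcons (((χ : Nat) → Vec Nat χ) → Nat) zero (λ (ε : (κ : Nat) → Vec Nat κ) → succ zero) (vnil (((σ : Nat) → Vec ((λ (o : Type₀) → λ (η : Nat) → o) Nat (succ (succ zero))) σ) → Nat))
  ~> vcons (((χ : Nat) → Vec Nat χ) → Nat) zero (λ (ε : (κ : Nat) → Vec Nat κ) → succ zero) (vnil (((σ : Nat) → Vec ((λ (o : Nat) → Nat) (succ (succ zero))) σ) → Nat))
  ~> vcons (((χ : Nat) → Vec Nat χ) → Nat) zero (λ (ε : (κ : Nat) → Vec Nat κ) → succ zero) (vnil (((σ : Nat) → Vec Nat σ) → Nat))
the term's type:
  Vec (((χ : Nat) → Vec Nat χ) → Nat) (succ zero)


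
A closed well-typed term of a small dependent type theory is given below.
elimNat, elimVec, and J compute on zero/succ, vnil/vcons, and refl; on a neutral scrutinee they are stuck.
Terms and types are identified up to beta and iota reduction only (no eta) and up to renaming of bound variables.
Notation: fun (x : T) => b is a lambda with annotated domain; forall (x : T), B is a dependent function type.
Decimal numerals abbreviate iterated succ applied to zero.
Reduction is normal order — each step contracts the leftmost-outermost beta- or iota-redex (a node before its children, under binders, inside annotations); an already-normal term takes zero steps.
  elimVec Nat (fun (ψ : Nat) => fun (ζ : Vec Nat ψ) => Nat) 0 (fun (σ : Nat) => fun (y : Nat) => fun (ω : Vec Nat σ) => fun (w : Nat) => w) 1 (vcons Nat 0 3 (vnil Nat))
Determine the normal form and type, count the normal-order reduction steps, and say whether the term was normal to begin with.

normal form:
  0
type:
  Nat
steps to reach normal form (normal order): 6
term was already normal: no
first contracted redex: an elimVec iota-redex


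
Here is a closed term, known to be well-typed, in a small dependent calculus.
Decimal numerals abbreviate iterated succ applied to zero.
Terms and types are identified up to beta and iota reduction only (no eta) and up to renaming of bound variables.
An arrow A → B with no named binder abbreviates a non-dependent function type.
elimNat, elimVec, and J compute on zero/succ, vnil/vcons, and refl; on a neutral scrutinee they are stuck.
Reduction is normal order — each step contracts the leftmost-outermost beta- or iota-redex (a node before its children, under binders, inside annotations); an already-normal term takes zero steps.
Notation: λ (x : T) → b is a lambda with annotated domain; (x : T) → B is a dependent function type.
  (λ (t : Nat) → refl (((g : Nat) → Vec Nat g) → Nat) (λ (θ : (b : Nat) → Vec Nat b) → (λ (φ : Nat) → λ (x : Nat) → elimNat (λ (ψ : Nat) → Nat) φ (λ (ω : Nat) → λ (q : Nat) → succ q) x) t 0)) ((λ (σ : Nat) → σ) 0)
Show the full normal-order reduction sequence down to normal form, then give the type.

normal-order reduction sequence:
  (λ (t : Nat) → refl (((g : Nat) → Vec Nat g) → Nat) (λ (θ : (b : Nat) → Vec Nat b) → (λ (φ : Nat) → λ (x : Nat) → elimNat (λ (ψ : Nat) → Nat) φ (λ (ω : Nat) → λ (q : Nat) → succ q) x) t 0)) ((λ (σ : Nat) → σ) 0)
  ~> refl (((t : Nat) → Vec Nat t) → Nat) (λ (g : (θ : Nat) → Vec Nat θ) → (λ (b : Nat) → λ (φ : Nat) → elimNat (λ (x : Nat) → Nat) b (λ (ψ : Nat) → λ (ω : Nat) → succ ω) φ) ((λ (q : Nat) → q) 0) 0)
  ~> refl (((t : Nat) → Vec Nat t) → Nat) (λ (g : (θ : Nat) → Vec Nat θ) → (λ (b : Nat) → elimNat (λ (φ : Nat) → Nat) ((λ (x : Nat) → x) 0) (λ (ψ : Nat) → λ (ω : Nat) → succ ω) b) 0)
  ~> refl (((t : Nat) → Vec Nat t) → Nat) (λ (g : (θ : Nat) → Vec Nat θ) → elimNat (λ (b : Nat) → Nat) ((λ (φ : Nat) → φ) 0) (λ (x : Nat) → λ (ψ : Nat) → succ ψ) 0)
  ~> refl (((t : Nat) → Vec Nat t) → Nat) (λ (g : (θ : Nat) → Vec Nat θ) → (λ (b : Nat) → b) 0)
  ~> refl (((t : Nat) → Vec Nat t) → Nat) (λ (g : (θ : Nat) → Vec Nat θ) → 0)
the term's type:
  Eq (((t : Nat) → Vec Nat t) → Nat) (λ (g : (θ : Nat) → Vec Nat θ) → 0) (λ (b : (φ : Nat) → Vec Nat φ) → 0)


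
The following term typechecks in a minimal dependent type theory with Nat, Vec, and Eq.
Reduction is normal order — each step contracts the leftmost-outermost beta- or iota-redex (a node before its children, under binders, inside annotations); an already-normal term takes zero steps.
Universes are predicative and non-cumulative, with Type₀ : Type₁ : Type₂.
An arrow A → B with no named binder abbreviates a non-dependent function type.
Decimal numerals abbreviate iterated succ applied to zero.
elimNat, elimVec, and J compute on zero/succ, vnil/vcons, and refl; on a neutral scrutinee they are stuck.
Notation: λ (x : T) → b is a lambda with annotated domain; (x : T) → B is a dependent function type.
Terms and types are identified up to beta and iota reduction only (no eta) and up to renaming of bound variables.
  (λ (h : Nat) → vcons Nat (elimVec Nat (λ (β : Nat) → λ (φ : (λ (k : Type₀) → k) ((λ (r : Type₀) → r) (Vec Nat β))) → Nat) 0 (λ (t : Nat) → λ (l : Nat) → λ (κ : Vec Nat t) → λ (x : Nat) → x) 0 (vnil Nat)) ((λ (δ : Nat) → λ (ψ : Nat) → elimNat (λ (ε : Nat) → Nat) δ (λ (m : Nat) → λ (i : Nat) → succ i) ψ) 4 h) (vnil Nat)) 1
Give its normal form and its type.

reduced normal form:
  vcons Nat 0 5 (vnil Nat)
the term's type:
  Vec Nat 1


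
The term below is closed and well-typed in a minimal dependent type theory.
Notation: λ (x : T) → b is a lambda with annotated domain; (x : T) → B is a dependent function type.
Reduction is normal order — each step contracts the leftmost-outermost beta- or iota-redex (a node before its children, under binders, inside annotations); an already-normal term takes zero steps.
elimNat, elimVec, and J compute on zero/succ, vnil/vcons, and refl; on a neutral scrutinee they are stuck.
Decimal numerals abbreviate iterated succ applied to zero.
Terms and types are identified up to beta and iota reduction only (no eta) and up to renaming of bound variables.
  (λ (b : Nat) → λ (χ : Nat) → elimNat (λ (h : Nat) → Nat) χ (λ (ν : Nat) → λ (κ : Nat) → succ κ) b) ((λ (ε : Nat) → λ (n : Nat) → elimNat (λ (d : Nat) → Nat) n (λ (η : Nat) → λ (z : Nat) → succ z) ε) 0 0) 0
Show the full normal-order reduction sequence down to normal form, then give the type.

normal-order reduction sequence:
  (λ (b : Nat) → λ (χ : Nat) → elimNat (λ (h : Nat) → Nat) χ (λ (ν : Nat) → λ (κ : Nat) → succ κ) b) ((λ (ε : Nat) → λ (n : Nat) → elimNat (λ (d : Nat) → Nat) n (λ (η : Nat) → λ (z : Nat) → succ z) ε) 0 0) 0
  ~> (λ (b : Nat) → elimNat (λ (χ : Nat) → Nat) b (λ (h : Nat) → λ (ν : Nat) → succ ν) ((λ (κ : Nat) → λ (ε : Nat) → elimNat (λ (n : Nat) → Nat) ε (λ (d : Nat) → λ (η : Nat) → succ η) κ) 0 0)) 0
  ~> elimNat (λ (b : Nat) → Nat) 0 (λ (χ : Nat) → λ (h : Nat) → succ h) ((λ (ν : Nat) → λ (κ : Nat) → elimNat (λ (ε : Nat) → Nat) κ (λ (n : Nat) → λ (d : Nat) → succ d) ν) 0 0)
  ~> elimNat (λ (b : Nat) → Nat) 0 (λ (χ : Nat) → λ (h : Nat) → succ h) ((λ (ν : Nat) → elimNat (λ (κ : Nat) → Nat) ν (λ (ε : Nat) → λ (n : Nat) → succ n) 0) 0)
  ~> elimNat (λ (b : Nat) → Nat) 0 (λ (χ : Nat) → λ (h : Nat) → succ h) (elimNat (λ (ν : Nat) → Nat) 0 (λ (κ : Nat) → λ (ε : Nat) → succ ε) 0)
  ~> elimNat (λ (b : Nat) → Nat) 0 (λ (χ : Nat) → λ (h : Nat) → succ h) 0
  ~> 0
type:
  Nat


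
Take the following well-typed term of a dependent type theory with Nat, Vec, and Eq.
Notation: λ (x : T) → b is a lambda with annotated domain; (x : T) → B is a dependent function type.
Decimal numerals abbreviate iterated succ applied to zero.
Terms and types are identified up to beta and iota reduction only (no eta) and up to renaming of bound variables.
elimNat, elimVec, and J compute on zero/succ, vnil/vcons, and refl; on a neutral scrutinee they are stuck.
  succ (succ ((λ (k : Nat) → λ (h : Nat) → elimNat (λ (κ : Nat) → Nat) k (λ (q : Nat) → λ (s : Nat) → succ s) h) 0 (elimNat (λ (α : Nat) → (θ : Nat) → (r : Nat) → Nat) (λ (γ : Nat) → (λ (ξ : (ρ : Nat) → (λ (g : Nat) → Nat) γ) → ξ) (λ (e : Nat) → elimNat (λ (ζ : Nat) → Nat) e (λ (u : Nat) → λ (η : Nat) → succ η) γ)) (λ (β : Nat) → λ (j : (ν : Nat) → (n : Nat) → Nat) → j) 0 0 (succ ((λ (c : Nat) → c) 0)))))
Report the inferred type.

the term's type:
  Nat


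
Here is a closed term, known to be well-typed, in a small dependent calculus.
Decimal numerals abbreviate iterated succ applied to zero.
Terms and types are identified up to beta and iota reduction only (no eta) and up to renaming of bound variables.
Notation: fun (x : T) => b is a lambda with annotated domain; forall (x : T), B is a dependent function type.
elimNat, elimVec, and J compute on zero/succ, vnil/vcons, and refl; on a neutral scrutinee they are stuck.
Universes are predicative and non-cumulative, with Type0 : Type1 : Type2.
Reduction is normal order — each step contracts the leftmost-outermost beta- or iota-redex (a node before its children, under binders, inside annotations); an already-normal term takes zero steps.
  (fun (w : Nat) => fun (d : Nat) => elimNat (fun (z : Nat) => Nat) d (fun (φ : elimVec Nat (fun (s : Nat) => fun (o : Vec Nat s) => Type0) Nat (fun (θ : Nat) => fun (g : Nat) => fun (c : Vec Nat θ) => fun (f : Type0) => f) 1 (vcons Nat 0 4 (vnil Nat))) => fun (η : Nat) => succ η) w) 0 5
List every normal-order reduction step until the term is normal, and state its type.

normal-order reduction sequence:
  (fun (w : Nat) => fun (d : Nat) => elimNat (fun (z : Nat) => Nat) d (fun (φ : elimVec Nat (fun (s : Nat) => fun (o : Vec Nat s) => Type0) Nat (fun (θ : Nat) => fun (g : Nat) => fun (c : Vec Nat θ) => fun (f : Type0) => f) 1 (vcons Nat 0 4 (vnil Nat))) => fun (η : Nat) => succ η) w) 0 5
  ~> (fun (w : Nat) => elimNat (fun (d : Nat) => Nat) w (fun (z : elimVec Nat (fun (φ : Nat) => fun (s : Vec Nat φ) => Type0) Nat (fun (o : Nat) => fun (θ : Nat) => fun (g : Vec Nat o) => fun (c : Type0) => c) 1 (vcons Nat 0 4 (vnil Nat))) => fun (f : Nat) => succ f) 0) 5
  ~> elimNat (fun (w : Nat) => Nat) 5 (fun (d : elimVec Nat (fun (z : Nat) => fun (φ : Vec Nat z) => Type0) Nat (fun (s : Nat) => fun (o : Nat) => fun (θ : Vec Nat s) => fun (g : Type0) => g) 1 (vcons Nat 0 4 (vnil Nat))) => fun (c : Nat) => succ c) 0
  ~> 5
type:
  Nat


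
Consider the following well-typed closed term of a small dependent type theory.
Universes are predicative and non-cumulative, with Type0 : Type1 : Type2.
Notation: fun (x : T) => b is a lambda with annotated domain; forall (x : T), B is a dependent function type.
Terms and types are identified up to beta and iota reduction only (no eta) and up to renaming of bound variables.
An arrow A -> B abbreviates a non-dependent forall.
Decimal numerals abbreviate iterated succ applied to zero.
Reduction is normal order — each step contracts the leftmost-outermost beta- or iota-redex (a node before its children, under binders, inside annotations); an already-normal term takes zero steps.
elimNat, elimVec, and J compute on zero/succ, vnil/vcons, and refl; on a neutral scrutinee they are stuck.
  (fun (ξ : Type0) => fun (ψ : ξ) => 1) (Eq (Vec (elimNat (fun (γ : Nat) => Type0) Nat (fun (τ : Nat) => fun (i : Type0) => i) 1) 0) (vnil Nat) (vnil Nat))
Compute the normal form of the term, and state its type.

reduced normal form:
  fun (ξ : Eq (Vec Nat 0) (vnil Nat) (vnil Nat)) => 1
inferred type:
  Eq (Vec Nat 0) (vnil Nat) (vnil Nat) -> Nat


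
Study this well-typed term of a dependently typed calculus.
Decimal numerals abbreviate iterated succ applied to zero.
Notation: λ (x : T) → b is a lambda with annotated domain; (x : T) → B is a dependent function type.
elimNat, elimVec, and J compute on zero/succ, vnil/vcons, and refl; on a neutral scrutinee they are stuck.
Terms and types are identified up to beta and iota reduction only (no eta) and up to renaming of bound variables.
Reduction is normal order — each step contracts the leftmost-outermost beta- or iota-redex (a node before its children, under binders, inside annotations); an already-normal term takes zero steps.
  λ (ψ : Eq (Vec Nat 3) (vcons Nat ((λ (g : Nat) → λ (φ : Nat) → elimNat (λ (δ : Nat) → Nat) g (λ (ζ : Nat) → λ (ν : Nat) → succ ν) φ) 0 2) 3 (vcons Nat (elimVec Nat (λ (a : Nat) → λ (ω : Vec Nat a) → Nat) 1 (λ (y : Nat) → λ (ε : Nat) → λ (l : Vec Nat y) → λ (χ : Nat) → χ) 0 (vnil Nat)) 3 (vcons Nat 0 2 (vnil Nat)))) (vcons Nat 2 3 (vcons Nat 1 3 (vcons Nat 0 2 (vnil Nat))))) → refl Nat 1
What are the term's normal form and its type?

reduced normal form:
  λ (ψ : Eq (Vec Nat 3) (vcons Nat 2 3 (vcons Nat 1 3 (vcons Nat 0 2 (vnil Nat)))) (vcons Nat 2 3 (vcons Nat 1 3 (vcons Nat 0 2 (vnil Nat))))) → refl Nat 1
the term's type:
  (ψ : Eq (Vec Nat 3) (vcons Nat 2 3 (vcons Nat 1 3 (vcons Nat 0 2 (vnil Nat)))) (vcons Nat 2 3 (vcons Nat 1 3 (vcons Nat 0 2 (vnil Nat))))) → Eq Nat 1 1
observation: the leftmost-outermost redex is a beta-redex, and normalization takes 10 steps.


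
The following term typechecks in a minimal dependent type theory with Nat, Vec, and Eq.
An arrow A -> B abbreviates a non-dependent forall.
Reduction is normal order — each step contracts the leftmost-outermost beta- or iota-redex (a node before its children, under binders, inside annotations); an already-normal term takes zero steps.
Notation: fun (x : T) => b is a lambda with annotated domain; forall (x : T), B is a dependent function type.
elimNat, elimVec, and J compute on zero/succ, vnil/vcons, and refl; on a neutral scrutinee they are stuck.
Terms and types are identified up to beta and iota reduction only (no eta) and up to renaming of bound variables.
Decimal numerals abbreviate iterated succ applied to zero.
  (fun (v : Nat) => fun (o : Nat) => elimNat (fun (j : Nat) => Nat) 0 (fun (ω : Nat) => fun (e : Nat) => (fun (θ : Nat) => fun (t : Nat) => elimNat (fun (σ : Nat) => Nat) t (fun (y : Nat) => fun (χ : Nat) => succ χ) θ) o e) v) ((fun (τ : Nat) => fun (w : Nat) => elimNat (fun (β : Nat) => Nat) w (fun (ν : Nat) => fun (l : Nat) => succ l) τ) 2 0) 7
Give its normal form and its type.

normal form:
  14
type:
  Nat


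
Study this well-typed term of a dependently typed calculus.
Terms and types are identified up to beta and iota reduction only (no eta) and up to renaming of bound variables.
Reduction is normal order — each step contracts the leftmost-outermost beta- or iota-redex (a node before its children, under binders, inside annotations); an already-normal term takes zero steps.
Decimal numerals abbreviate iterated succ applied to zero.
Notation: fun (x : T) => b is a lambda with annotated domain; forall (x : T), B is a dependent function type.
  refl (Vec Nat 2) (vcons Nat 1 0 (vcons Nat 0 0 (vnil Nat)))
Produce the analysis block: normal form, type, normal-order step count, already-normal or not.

resulting normal form:
  refl (Vec Nat 2) (vcons Nat 1 0 (vcons Nat 0 0 (vnil Nat)))
type:
  Eq (Vec Nat 2) (vcons Nat 1 0 (vcons Nat 0 0 (vnil Nat))) (vcons Nat 1 0 (vcons Nat 0 0 (vnil Nat)))
steps to reach normal form (normal order): 0
started in normal form: yes


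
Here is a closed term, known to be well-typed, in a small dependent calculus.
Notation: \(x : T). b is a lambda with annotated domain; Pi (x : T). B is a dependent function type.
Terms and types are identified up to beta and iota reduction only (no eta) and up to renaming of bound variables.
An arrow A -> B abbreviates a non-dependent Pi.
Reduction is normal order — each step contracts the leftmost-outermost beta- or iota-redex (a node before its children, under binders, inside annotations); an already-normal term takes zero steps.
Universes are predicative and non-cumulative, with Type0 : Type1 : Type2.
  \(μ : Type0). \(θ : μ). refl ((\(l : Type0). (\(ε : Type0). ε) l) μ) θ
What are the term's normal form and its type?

normal form:
  \(μ : Type0). \(θ : μ). refl μ θ
inferred type:
  Pi (μ : Type0). Pi (θ : μ). Eq μ θ θ
observation: normalization takes exactly 2 steps under the normal-order strategy.


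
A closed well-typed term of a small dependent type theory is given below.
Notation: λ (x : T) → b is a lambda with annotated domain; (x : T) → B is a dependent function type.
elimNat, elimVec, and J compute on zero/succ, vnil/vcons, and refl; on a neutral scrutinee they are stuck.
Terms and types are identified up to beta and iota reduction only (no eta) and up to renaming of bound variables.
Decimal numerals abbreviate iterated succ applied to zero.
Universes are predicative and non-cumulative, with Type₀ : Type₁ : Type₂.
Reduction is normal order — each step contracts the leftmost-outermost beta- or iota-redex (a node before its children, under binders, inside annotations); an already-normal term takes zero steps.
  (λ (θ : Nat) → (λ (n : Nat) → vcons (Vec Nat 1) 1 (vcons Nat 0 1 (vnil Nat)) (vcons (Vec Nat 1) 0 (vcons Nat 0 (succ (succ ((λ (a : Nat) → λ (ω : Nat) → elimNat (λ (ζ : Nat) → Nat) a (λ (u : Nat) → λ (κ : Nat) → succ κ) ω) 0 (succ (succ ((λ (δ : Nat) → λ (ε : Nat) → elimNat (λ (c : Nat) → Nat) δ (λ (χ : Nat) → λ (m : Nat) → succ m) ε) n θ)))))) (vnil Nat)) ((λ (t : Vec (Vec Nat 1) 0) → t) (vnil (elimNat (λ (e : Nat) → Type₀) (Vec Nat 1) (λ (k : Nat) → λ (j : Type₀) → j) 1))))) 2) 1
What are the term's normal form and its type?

reduced normal form:
  vcons (Vec Nat 1) 1 (vcons Nat 0 1 (vnil Nat)) (vcons (Vec Nat 1) 0 (vcons Nat 0 7 (vnil Nat)) (vnil (Vec Nat 1)))
inferred type:
  Vec (Vec Nat 1) 2


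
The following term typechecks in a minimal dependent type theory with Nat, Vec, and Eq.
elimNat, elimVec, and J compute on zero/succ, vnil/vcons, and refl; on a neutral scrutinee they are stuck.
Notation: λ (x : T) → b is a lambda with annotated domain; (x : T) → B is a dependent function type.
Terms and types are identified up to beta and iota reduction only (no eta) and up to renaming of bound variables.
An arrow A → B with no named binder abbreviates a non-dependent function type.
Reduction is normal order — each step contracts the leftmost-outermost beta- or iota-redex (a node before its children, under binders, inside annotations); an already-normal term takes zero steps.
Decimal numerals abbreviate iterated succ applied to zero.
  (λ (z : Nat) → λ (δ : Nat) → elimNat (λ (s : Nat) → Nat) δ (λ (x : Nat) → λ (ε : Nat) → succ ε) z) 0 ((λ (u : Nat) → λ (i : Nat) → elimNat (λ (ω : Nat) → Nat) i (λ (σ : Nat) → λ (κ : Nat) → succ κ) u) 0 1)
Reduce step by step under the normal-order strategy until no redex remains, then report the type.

normal-order reduction:
  (λ (z : Nat) → λ (δ : Nat) → elimNat (λ (s : Nat) → Nat) δ (λ (x : Nat) → λ (ε : Nat) → succ ε) z) 0 ((λ (u : Nat) → λ (i : Nat) → elimNat (λ (ω : Nat) → Nat) i (λ (σ : Nat) → λ (κ : Nat) → succ κ) u) 0 1)
  ~> (λ (z : Nat) → elimNat (λ (δ : Nat) → Nat) z (λ (s : Nat) → λ (x : Nat) → succ x) 0) ((λ (ε : Nat) → λ (u : Nat) → elimNat (λ (i : Nat) → Nat) u (λ (ω : Nat) → λ (σ : Nat) → succ σ) ε) 0 1)
  ~> elimNat (λ (z : Nat) → Nat) ((λ (δ : Nat) → λ (s : Nat) → elimNat (λ (x : Nat) → Nat) s (λ (ε : Nat) → λ (u : Nat) → succ u) δ) 0 1) (λ (i : Nat) → λ (ω : Nat) → succ ω) 0
  ~> (λ (z : Nat) → λ (δ : Nat) → elimNat (λ (s : Nat) → Nat) δ (λ (x : Nat) → λ (ε : Nat) → succ ε) z) 0 1
  ~> (λ (z : Nat) → elimNat (λ (δ : Nat) → Nat) z (λ (s : Nat) → λ (x : Nat) → succ x) 0) 1
  ~> elimNat (λ (z : Nat) → Nat) 1 (λ (δ : Nat) → λ (s : Nat) → succ s) 0
  ~> 1
type:
  Nat


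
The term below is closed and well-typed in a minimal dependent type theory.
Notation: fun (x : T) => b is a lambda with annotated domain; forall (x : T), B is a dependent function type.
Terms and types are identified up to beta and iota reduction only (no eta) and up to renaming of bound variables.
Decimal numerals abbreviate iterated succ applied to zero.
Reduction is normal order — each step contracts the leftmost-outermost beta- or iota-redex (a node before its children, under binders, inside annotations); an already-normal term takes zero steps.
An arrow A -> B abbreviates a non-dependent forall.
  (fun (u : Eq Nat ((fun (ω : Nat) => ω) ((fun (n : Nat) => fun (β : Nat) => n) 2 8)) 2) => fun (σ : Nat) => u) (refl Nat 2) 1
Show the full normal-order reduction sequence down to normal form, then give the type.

normal-order reduction:
  (fun (u : Eq Nat ((fun (ω : Nat) => ω) ((fun (n : Nat) => fun (β : Nat) => n) 2 8)) 2) => fun (σ : Nat) => u) (refl Nat 2) 1
  ~> (fun (u : Nat) => refl Nat 2) 1
  ~> refl Nat 2
type:
  Eq Nat 2 2


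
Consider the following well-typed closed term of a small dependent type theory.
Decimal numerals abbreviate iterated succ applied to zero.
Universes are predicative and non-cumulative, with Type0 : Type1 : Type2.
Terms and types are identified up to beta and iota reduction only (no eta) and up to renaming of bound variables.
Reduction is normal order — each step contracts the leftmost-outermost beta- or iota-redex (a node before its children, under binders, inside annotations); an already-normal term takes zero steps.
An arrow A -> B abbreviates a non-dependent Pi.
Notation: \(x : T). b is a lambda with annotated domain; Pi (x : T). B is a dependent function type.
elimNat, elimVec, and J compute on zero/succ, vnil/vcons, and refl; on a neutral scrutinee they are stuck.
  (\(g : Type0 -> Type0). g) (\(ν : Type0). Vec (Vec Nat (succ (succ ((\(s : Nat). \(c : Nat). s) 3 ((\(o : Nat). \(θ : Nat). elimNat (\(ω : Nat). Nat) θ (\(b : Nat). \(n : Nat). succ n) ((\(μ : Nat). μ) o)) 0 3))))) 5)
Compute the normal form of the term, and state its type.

resulting normal form:
  \(g : Type0). Vec (Vec Nat 5) 5
the term's type:
  Type0 -> Type0


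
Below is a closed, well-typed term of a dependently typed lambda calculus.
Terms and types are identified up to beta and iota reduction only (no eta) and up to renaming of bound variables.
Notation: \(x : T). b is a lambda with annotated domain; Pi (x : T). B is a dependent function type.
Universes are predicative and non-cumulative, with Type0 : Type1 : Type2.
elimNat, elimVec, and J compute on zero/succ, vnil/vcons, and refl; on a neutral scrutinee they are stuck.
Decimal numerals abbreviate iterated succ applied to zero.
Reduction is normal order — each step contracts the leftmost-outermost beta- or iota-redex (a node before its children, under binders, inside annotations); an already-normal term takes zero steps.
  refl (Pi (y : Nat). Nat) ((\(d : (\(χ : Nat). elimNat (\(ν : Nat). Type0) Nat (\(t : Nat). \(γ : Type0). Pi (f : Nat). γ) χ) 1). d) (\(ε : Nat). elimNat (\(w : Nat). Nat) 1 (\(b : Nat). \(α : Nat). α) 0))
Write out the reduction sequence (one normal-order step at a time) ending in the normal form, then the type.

normal-order reduction:
  refl (Pi (y : Nat). Nat) ((\(d : (\(χ : Nat). elimNat (\(ν : Nat). Type0) Nat (\(t : Nat). \(γ : Type0). Pi (f : Nat). γ) χ) 1). d) (\(ε : Nat). elimNat (\(w : Nat). Nat) 1 (\(b : Nat). \(α : Nat). α) 0))
  ~> refl (Pi (y : Nat). Nat) (\(d : Nat). elimNat (\(χ : Nat). Nat) 1 (\(ν : Nat). \(t : Nat). t) 0)
  ~> refl (Pi (y : Nat). Nat) (\(d : Nat). 1)
the term's type:
  Eq (Pi (y : Nat). Nat) (\(d : Nat). 1) (\(χ : Nat). 1)


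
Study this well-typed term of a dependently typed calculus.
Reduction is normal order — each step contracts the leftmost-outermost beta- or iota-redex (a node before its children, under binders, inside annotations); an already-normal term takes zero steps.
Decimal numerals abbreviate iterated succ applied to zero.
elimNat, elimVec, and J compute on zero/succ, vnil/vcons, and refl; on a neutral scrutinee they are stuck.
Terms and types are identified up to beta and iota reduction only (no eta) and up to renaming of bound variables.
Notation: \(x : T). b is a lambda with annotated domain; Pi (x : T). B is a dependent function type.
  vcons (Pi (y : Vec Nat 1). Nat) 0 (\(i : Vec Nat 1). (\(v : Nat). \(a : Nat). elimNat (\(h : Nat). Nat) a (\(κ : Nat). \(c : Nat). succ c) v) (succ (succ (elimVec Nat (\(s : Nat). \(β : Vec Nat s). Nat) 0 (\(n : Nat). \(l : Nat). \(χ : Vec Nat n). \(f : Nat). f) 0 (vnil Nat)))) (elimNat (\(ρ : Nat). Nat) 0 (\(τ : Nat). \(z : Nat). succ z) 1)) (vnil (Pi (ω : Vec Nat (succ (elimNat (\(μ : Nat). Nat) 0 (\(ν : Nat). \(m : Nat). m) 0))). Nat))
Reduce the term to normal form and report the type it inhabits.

reduced normal form:
  vcons (Pi (y : Vec Nat 1). Nat) 0 (\(i : Vec Nat 1). 3) (vnil (Pi (v : Vec Nat 1). Nat))
inferred type:
  Vec (Pi (y : Vec Nat 1). Nat) 1


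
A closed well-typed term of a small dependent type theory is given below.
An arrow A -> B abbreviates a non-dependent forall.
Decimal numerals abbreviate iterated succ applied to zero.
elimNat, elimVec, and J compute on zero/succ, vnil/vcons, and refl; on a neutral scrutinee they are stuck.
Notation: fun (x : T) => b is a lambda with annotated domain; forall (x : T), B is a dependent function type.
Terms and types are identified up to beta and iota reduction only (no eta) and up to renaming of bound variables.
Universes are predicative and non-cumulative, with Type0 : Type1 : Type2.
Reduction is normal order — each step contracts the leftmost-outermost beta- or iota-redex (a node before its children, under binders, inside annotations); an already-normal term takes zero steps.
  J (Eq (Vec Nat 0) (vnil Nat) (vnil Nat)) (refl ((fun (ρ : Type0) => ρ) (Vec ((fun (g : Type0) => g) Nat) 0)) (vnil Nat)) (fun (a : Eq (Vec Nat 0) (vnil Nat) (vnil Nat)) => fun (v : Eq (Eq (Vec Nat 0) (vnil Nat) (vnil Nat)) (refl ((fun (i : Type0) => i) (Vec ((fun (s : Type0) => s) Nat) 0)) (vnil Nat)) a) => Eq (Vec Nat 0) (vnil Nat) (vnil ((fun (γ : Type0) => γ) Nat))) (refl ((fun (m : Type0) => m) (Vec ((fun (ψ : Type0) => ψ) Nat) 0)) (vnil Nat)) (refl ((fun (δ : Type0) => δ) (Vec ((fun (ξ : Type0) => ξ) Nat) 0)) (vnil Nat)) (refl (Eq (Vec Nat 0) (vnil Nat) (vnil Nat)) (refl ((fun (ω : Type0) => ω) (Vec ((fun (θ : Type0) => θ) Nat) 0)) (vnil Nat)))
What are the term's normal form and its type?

resulting normal form:
  refl (Vec Nat 0) (vnil Nat)
type:
  Eq (Vec Nat 0) (vnil Nat) (vnil Nat)


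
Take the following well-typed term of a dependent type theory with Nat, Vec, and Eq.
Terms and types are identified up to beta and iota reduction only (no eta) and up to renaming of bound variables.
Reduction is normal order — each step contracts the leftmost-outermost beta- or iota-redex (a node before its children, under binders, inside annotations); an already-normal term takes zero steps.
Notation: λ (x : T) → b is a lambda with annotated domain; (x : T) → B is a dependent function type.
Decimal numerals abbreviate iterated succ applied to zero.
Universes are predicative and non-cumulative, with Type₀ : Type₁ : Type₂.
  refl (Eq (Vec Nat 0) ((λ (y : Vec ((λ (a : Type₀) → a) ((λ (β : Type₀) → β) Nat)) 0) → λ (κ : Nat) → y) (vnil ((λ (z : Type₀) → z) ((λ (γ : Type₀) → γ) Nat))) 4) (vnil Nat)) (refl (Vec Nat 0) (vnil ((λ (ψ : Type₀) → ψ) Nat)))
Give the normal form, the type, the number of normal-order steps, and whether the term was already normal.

resulting normal form:
  refl (Eq (Vec Nat 0) (vnil Nat) (vnil Nat)) (refl (Vec Nat 0) (vnil Nat))
inferred type:
  Eq (Eq (Vec Nat 0) (vnil Nat) (vnil Nat)) (refl (Vec Nat 0) (vnil Nat)) (refl (Vec Nat 0) (vnil Nat))
reduction steps (normal order): 5
already normal: no
first contracted redex: a beta-redex


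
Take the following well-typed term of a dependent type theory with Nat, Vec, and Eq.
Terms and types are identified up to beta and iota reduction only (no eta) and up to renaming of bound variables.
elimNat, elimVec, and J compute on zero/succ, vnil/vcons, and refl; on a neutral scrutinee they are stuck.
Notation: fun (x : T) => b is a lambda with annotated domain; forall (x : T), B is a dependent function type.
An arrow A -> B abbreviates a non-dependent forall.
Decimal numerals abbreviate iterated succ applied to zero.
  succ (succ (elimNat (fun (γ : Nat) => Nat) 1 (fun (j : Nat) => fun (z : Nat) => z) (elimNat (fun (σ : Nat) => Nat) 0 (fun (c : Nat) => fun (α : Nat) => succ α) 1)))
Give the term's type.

inferred type:
  Nat


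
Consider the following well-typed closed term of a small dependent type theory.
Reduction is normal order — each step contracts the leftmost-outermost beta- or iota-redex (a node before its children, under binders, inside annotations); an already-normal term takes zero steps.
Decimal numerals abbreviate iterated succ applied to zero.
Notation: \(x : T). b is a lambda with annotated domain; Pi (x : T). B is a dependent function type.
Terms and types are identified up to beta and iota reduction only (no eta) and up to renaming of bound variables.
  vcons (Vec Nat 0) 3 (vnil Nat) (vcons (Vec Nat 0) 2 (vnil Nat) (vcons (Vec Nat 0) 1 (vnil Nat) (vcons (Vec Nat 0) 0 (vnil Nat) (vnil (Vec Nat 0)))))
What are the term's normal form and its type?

normal form:
  vcons (Vec Nat 0) 3 (vnil Nat) (vcons (Vec Nat 0) 2 (vnil Nat) (vcons (Vec Nat 0) 1 (vnil Nat) (vcons (Vec Nat 0) 0 (vnil Nat) (vnil (Vec Nat 0)))))
the term's type:
  Vec (Vec Nat 0) 4
observation: the term is already in normal form.


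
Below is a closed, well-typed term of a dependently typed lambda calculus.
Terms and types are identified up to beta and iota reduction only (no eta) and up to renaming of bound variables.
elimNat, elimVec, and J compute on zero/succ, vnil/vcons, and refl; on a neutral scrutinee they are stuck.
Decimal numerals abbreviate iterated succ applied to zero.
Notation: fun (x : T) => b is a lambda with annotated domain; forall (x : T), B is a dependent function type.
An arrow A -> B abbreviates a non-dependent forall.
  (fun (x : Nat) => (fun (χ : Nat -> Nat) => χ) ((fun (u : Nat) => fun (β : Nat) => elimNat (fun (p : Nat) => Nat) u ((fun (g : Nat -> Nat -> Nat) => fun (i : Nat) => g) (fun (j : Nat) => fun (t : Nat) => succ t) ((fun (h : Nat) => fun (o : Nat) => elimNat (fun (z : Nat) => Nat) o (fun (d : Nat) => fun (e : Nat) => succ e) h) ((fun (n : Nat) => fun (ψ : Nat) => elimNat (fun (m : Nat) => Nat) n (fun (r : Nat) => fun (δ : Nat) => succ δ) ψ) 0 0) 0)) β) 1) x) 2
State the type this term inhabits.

inferred type:
  Nat


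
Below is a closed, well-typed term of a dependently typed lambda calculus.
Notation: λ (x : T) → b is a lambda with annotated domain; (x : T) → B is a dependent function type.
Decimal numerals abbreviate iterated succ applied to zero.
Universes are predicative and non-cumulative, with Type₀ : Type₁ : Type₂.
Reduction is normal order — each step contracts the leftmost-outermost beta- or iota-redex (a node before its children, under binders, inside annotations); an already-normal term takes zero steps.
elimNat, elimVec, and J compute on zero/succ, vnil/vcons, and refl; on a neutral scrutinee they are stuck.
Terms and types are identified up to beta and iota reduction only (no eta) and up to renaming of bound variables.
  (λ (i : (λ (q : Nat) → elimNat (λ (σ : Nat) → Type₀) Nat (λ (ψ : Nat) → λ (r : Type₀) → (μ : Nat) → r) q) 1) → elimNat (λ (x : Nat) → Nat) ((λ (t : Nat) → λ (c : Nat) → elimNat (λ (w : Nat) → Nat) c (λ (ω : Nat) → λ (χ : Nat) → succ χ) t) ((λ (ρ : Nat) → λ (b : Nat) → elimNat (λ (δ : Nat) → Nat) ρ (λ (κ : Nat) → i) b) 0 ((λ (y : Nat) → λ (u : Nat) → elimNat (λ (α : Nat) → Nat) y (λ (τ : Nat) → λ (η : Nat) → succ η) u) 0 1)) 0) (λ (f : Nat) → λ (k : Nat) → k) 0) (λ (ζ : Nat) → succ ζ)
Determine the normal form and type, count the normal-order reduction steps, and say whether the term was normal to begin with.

reduced normal form:
  1
type:
  Nat
reduction steps (normal order): 20
already normal: no
first contracted redex: a beta-redex


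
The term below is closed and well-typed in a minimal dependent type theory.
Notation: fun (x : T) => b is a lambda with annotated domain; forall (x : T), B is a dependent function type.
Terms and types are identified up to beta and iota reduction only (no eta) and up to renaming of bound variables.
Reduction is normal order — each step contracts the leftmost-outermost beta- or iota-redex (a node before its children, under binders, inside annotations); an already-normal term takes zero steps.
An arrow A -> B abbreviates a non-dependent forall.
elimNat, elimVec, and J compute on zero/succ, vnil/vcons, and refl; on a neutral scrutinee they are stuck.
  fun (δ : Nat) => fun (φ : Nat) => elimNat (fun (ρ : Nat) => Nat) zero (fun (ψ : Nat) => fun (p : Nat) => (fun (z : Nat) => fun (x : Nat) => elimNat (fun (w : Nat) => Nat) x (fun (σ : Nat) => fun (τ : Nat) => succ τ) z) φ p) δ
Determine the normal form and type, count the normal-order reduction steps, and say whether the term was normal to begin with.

reduced normal form:
  fun (δ : Nat) => fun (φ : Nat) => elimNat (fun (ρ : Nat) => Nat) zero (fun (ψ : Nat) => fun (p : Nat) => elimNat (fun (z : Nat) => Nat) p (fun (x : Nat) => fun (w : Nat) => succ w) φ) δ
type:
  Nat -> Nat -> Nat
steps to reach normal form (normal order): 2
term was already normal: no
first contracted redex: a beta-redex


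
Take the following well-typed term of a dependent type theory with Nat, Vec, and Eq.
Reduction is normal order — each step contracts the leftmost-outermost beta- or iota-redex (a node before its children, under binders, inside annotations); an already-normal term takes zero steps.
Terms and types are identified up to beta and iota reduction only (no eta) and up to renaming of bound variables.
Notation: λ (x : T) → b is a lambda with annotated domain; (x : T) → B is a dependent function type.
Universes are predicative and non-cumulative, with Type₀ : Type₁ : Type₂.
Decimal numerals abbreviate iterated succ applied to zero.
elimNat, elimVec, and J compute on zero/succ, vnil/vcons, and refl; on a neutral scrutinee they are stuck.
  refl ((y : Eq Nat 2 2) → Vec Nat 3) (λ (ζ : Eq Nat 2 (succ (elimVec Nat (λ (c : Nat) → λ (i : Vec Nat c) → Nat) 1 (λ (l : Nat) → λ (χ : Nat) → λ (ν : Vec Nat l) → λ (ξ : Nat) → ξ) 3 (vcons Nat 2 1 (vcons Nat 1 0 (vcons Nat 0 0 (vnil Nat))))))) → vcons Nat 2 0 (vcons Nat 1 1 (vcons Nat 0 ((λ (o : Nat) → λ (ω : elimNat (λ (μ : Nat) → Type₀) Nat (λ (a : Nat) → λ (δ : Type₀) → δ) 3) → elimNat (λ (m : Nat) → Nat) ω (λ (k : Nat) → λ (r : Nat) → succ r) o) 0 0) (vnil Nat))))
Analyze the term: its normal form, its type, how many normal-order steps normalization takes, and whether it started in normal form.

reduced normal form:
  refl ((y : Eq Nat 2 2) → Vec Nat 3) (λ (ζ : Eq Nat 2 2) → vcons Nat 2 0 (vcons Nat 1 1 (vcons Nat 0 0 (vnil Nat))))
the term's type:
  Eq ((y : Eq Nat 2 2) → Vec Nat 3) (λ (ζ : Eq Nat 2 2) → vcons Nat 2 0 (vcons Nat 1 1 (vcons Nat 0 0 (vnil Nat)))) (λ (c : Eq Nat 2 2) → vcons Nat 2 0 (vcons Nat 1 1 (vcons Nat 0 0 (vnil Nat))))
reduction steps (normal order): 19
already normal: no
first contracted redex: an elimVec iota-redex


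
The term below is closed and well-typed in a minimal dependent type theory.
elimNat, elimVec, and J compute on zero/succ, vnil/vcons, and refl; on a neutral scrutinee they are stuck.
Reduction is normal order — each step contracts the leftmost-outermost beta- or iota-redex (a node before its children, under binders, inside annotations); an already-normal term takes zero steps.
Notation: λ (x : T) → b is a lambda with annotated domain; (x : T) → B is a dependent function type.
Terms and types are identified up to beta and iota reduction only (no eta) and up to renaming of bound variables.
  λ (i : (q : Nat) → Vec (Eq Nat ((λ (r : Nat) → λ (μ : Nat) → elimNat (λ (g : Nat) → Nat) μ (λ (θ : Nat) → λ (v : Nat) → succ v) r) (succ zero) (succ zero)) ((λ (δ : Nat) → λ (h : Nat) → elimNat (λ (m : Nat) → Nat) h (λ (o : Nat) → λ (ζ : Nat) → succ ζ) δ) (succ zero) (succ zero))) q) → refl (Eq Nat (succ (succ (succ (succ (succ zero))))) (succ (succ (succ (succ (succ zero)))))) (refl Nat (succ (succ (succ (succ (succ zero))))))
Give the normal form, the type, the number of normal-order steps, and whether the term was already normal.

resulting normal form:
  λ (i : (q : Nat) → Vec (Eq Nat (succ (succ zero)) (succ (succ zero))) q) → refl (Eq Nat (succ (succ (succ (succ (succ zero))))) (succ (succ (succ (succ (succ zero)))))) (refl Nat (succ (succ (succ (succ (succ zero))))))
the term's type:
  (i : (q : Nat) → Vec (Eq Nat (succ (succ zero)) (succ (succ zero))) q) → Eq (Eq Nat (succ (succ (succ (succ (succ zero))))) (succ (succ (succ (succ (succ zero)))))) (refl Nat (succ (succ (succ (succ (succ zero)))))) (refl Nat (succ (succ (succ (succ (succ zero))))))
steps to reach normal form (normal order): 12
already normal: no
first contracted redex: a beta-redex
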